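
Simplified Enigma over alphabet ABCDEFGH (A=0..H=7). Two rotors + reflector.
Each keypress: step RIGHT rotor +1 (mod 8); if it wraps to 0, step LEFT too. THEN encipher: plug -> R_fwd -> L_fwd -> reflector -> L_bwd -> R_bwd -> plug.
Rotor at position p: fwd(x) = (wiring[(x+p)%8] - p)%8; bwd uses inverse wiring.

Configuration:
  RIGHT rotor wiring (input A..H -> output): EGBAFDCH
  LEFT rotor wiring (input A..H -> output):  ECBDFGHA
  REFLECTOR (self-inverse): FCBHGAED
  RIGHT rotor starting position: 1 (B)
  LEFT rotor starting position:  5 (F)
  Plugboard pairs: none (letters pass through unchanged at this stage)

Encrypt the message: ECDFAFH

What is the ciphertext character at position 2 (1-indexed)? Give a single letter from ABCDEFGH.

Char 1 ('E'): step: R->2, L=5; E->plug->E->R->A->L->B->refl->C->L'->B->R'->D->plug->D
Char 2 ('C'): step: R->3, L=5; C->plug->C->R->A->L->B->refl->C->L'->B->R'->F->plug->F

F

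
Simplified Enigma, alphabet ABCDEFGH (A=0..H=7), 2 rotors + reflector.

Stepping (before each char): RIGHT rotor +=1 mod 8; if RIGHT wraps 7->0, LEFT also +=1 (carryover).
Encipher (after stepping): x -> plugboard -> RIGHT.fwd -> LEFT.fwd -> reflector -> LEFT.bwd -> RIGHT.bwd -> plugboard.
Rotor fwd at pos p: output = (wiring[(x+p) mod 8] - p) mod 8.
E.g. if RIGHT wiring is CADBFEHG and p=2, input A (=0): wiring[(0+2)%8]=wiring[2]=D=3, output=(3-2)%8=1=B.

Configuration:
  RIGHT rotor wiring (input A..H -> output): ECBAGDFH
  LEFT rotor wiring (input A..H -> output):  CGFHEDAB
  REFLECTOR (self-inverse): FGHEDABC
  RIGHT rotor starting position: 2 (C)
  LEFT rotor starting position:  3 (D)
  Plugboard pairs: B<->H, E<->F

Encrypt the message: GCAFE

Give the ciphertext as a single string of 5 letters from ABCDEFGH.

Char 1 ('G'): step: R->3, L=3; G->plug->G->R->H->L->C->refl->H->L'->F->R'->A->plug->A
Char 2 ('C'): step: R->4, L=3; C->plug->C->R->B->L->B->refl->G->L'->E->R'->H->plug->B
Char 3 ('A'): step: R->5, L=3; A->plug->A->R->G->L->D->refl->E->L'->A->R'->B->plug->H
Char 4 ('F'): step: R->6, L=3; F->plug->E->R->D->L->F->refl->A->L'->C->R'->F->plug->E
Char 5 ('E'): step: R->7, L=3; E->plug->F->R->H->L->C->refl->H->L'->F->R'->B->plug->H

Answer: ABHEH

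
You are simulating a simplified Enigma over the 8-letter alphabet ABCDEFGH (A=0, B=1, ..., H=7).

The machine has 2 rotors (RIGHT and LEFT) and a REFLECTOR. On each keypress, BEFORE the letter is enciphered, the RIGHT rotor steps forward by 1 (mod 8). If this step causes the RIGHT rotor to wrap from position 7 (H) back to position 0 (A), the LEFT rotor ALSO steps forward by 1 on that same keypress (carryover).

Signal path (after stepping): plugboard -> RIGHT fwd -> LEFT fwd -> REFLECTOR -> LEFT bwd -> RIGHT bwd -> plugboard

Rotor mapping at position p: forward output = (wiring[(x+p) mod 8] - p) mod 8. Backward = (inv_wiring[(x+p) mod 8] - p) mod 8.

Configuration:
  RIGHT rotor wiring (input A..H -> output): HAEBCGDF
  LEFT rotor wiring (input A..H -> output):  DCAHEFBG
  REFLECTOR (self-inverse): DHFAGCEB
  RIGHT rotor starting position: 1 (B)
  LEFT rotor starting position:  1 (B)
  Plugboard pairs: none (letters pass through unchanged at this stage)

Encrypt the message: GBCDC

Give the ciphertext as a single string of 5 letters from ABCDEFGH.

Answer: FAAGH

Derivation:
Char 1 ('G'): step: R->2, L=1; G->plug->G->R->F->L->A->refl->D->L'->D->R'->F->plug->F
Char 2 ('B'): step: R->3, L=1; B->plug->B->R->H->L->C->refl->F->L'->G->R'->A->plug->A
Char 3 ('C'): step: R->4, L=1; C->plug->C->R->H->L->C->refl->F->L'->G->R'->A->plug->A
Char 4 ('D'): step: R->5, L=1; D->plug->D->R->C->L->G->refl->E->L'->E->R'->G->plug->G
Char 5 ('C'): step: R->6, L=1; C->plug->C->R->B->L->H->refl->B->L'->A->R'->H->plug->H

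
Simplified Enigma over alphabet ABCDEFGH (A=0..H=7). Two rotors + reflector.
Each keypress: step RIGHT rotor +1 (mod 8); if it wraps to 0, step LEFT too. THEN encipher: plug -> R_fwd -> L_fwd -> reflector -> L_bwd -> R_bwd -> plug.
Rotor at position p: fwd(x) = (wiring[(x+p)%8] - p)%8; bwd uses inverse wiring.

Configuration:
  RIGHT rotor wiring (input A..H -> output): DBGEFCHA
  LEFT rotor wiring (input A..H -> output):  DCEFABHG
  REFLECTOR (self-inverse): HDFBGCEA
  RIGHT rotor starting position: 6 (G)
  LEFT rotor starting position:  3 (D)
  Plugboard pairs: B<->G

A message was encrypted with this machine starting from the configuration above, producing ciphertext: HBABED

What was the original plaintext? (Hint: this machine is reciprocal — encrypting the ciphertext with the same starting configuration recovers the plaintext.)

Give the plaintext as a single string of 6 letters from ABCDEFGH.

Char 1 ('H'): step: R->7, L=3; H->plug->H->R->A->L->C->refl->F->L'->B->R'->A->plug->A
Char 2 ('B'): step: R->0, L->4 (L advanced); B->plug->G->R->H->L->B->refl->D->L'->C->R'->F->plug->F
Char 3 ('A'): step: R->1, L=4; A->plug->A->R->A->L->E->refl->G->L'->F->R'->B->plug->G
Char 4 ('B'): step: R->2, L=4; B->plug->G->R->B->L->F->refl->C->L'->D->R'->C->plug->C
Char 5 ('E'): step: R->3, L=4; E->plug->E->R->F->L->G->refl->E->L'->A->R'->F->plug->F
Char 6 ('D'): step: R->4, L=4; D->plug->D->R->E->L->H->refl->A->L'->G->R'->B->plug->G

Answer: AFGCFG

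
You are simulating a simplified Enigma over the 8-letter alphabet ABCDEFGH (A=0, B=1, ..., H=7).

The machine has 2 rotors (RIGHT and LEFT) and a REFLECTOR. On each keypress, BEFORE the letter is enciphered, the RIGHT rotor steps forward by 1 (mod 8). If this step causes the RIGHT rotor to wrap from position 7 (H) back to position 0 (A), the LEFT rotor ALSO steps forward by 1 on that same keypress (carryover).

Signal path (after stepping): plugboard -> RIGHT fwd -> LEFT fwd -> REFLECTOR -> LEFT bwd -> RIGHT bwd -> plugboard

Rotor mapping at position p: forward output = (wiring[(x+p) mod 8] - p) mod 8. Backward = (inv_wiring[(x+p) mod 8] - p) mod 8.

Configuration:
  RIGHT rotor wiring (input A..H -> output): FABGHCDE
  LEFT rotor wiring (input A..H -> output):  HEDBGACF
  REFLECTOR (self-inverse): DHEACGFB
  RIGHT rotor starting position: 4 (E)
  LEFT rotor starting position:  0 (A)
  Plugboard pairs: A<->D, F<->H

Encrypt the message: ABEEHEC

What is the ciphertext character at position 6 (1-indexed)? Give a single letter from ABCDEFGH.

Char 1 ('A'): step: R->5, L=0; A->plug->D->R->A->L->H->refl->B->L'->D->R'->E->plug->E
Char 2 ('B'): step: R->6, L=0; B->plug->B->R->G->L->C->refl->E->L'->B->R'->G->plug->G
Char 3 ('E'): step: R->7, L=0; E->plug->E->R->H->L->F->refl->G->L'->E->R'->H->plug->F
Char 4 ('E'): step: R->0, L->1 (L advanced); E->plug->E->R->H->L->G->refl->F->L'->D->R'->G->plug->G
Char 5 ('H'): step: R->1, L=1; H->plug->F->R->C->L->A->refl->D->L'->A->R'->B->plug->B
Char 6 ('E'): step: R->2, L=1; E->plug->E->R->B->L->C->refl->E->L'->G->R'->H->plug->F

F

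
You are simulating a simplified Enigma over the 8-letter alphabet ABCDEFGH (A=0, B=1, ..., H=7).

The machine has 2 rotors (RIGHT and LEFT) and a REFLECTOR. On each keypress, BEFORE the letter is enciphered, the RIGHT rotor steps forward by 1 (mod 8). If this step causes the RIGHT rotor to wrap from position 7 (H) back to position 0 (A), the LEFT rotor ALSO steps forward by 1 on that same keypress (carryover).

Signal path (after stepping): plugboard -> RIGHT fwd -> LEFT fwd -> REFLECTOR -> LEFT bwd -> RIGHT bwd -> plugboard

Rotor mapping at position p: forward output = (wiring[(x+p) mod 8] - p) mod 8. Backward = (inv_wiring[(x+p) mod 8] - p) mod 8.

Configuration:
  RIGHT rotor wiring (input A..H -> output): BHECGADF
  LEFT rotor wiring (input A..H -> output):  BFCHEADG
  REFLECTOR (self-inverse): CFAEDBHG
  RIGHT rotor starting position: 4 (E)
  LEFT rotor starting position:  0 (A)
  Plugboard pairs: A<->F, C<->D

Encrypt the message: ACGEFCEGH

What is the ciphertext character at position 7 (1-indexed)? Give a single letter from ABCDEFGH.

Char 1 ('A'): step: R->5, L=0; A->plug->F->R->H->L->G->refl->H->L'->D->R'->A->plug->F
Char 2 ('C'): step: R->6, L=0; C->plug->D->R->B->L->F->refl->B->L'->A->R'->G->plug->G
Char 3 ('G'): step: R->7, L=0; G->plug->G->R->B->L->F->refl->B->L'->A->R'->C->plug->D
Char 4 ('E'): step: R->0, L->1 (L advanced); E->plug->E->R->G->L->F->refl->B->L'->B->R'->A->plug->F
Char 5 ('F'): step: R->1, L=1; F->plug->A->R->G->L->F->refl->B->L'->B->R'->C->plug->D
Char 6 ('C'): step: R->2, L=1; C->plug->D->R->G->L->F->refl->B->L'->B->R'->E->plug->E
Char 7 ('E'): step: R->3, L=1; E->plug->E->R->C->L->G->refl->H->L'->E->R'->G->plug->G

G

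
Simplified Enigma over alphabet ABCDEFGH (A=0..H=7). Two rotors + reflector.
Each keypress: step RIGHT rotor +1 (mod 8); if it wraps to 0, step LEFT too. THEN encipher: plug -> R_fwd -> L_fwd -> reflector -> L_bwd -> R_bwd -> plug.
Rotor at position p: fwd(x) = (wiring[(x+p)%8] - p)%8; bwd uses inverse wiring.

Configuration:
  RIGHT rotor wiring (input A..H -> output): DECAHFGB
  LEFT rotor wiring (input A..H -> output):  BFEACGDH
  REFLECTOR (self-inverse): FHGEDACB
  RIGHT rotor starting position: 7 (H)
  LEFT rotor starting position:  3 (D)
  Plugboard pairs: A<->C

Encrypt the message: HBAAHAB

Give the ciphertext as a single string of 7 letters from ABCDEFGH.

Char 1 ('H'): step: R->0, L->4 (L advanced); H->plug->H->R->B->L->C->refl->G->L'->A->R'->D->plug->D
Char 2 ('B'): step: R->1, L=4; B->plug->B->R->B->L->C->refl->G->L'->A->R'->G->plug->G
Char 3 ('A'): step: R->2, L=4; A->plug->C->R->F->L->B->refl->H->L'->C->R'->H->plug->H
Char 4 ('A'): step: R->3, L=4; A->plug->C->R->C->L->H->refl->B->L'->F->R'->A->plug->C
Char 5 ('H'): step: R->4, L=4; H->plug->H->R->E->L->F->refl->A->L'->G->R'->G->plug->G
Char 6 ('A'): step: R->5, L=4; A->plug->C->R->E->L->F->refl->A->L'->G->R'->D->plug->D
Char 7 ('B'): step: R->6, L=4; B->plug->B->R->D->L->D->refl->E->L'->H->R'->H->plug->H

Answer: DGHCGDH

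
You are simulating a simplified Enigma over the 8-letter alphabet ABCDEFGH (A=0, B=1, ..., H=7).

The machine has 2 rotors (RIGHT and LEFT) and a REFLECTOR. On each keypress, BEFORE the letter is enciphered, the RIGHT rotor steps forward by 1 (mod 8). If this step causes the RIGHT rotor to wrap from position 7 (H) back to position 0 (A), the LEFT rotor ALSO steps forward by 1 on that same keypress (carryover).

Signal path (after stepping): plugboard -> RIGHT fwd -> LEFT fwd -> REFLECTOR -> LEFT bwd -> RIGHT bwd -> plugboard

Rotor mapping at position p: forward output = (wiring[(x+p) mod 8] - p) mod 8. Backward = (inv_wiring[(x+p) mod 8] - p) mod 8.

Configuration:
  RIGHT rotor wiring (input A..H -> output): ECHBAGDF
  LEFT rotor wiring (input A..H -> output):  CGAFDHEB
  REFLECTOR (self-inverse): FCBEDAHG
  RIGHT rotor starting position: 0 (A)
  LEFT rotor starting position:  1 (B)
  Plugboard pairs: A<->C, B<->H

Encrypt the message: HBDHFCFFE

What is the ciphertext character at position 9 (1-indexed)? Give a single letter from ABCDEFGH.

Char 1 ('H'): step: R->1, L=1; H->plug->B->R->G->L->A->refl->F->L'->A->R'->C->plug->A
Char 2 ('B'): step: R->2, L=1; B->plug->H->R->A->L->F->refl->A->L'->G->R'->C->plug->A
Char 3 ('D'): step: R->3, L=1; D->plug->D->R->A->L->F->refl->A->L'->G->R'->A->plug->C
Char 4 ('H'): step: R->4, L=1; H->plug->B->R->C->L->E->refl->D->L'->F->R'->H->plug->B
Char 5 ('F'): step: R->5, L=1; F->plug->F->R->C->L->E->refl->D->L'->F->R'->E->plug->E
Char 6 ('C'): step: R->6, L=1; C->plug->A->R->F->L->D->refl->E->L'->C->R'->G->plug->G
Char 7 ('F'): step: R->7, L=1; F->plug->F->R->B->L->H->refl->G->L'->E->R'->H->plug->B
Char 8 ('F'): step: R->0, L->2 (L advanced); F->plug->F->R->G->L->A->refl->F->L'->D->R'->G->plug->G
Char 9 ('E'): step: R->1, L=2; E->plug->E->R->F->L->H->refl->G->L'->A->R'->C->plug->A

A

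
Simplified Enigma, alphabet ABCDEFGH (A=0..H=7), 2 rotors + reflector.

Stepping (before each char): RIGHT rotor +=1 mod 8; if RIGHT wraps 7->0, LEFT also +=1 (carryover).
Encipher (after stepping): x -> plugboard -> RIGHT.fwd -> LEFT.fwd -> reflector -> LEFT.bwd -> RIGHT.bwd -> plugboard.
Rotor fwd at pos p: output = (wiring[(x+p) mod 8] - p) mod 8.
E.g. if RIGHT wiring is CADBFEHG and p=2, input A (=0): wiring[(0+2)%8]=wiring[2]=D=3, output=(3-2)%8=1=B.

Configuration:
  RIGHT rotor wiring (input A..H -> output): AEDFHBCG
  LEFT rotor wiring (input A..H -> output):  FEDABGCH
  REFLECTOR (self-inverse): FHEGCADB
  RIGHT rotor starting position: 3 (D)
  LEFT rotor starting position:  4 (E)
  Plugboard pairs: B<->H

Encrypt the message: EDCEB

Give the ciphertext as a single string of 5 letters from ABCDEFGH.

Answer: CBBDD

Derivation:
Char 1 ('E'): step: R->4, L=4; E->plug->E->R->E->L->B->refl->H->L'->G->R'->C->plug->C
Char 2 ('D'): step: R->5, L=4; D->plug->D->R->D->L->D->refl->G->L'->C->R'->H->plug->B
Char 3 ('C'): step: R->6, L=4; C->plug->C->R->C->L->G->refl->D->L'->D->R'->H->plug->B
Char 4 ('E'): step: R->7, L=4; E->plug->E->R->G->L->H->refl->B->L'->E->R'->D->plug->D
Char 5 ('B'): step: R->0, L->5 (L advanced); B->plug->H->R->G->L->D->refl->G->L'->F->R'->D->plug->D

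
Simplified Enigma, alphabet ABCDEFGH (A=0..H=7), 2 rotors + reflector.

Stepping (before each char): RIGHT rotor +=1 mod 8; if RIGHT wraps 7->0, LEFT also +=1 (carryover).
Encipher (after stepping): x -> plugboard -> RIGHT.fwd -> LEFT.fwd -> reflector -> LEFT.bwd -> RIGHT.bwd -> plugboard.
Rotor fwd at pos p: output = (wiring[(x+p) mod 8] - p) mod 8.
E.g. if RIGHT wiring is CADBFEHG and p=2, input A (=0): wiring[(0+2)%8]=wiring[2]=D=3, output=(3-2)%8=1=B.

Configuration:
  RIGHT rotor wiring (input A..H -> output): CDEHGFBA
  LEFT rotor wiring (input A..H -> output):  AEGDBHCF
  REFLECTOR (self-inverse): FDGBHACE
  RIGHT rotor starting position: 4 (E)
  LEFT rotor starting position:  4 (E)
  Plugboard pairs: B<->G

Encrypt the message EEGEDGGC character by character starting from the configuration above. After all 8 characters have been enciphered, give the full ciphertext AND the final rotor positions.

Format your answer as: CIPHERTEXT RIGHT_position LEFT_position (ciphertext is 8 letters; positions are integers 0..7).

Answer: BGAHGDEH 4 5

Derivation:
Char 1 ('E'): step: R->5, L=4; E->plug->E->R->G->L->C->refl->G->L'->C->R'->G->plug->B
Char 2 ('E'): step: R->6, L=4; E->plug->E->R->G->L->C->refl->G->L'->C->R'->B->plug->G
Char 3 ('G'): step: R->7, L=4; G->plug->B->R->D->L->B->refl->D->L'->B->R'->A->plug->A
Char 4 ('E'): step: R->0, L->5 (L advanced); E->plug->E->R->G->L->G->refl->C->L'->A->R'->H->plug->H
Char 5 ('D'): step: R->1, L=5; D->plug->D->R->F->L->B->refl->D->L'->D->R'->B->plug->G
Char 6 ('G'): step: R->2, L=5; G->plug->B->R->F->L->B->refl->D->L'->D->R'->D->plug->D
Char 7 ('G'): step: R->3, L=5; G->plug->B->R->D->L->D->refl->B->L'->F->R'->E->plug->E
Char 8 ('C'): step: R->4, L=5; C->plug->C->R->F->L->B->refl->D->L'->D->R'->H->plug->H
Final: ciphertext=BGAHGDEH, RIGHT=4, LEFT=5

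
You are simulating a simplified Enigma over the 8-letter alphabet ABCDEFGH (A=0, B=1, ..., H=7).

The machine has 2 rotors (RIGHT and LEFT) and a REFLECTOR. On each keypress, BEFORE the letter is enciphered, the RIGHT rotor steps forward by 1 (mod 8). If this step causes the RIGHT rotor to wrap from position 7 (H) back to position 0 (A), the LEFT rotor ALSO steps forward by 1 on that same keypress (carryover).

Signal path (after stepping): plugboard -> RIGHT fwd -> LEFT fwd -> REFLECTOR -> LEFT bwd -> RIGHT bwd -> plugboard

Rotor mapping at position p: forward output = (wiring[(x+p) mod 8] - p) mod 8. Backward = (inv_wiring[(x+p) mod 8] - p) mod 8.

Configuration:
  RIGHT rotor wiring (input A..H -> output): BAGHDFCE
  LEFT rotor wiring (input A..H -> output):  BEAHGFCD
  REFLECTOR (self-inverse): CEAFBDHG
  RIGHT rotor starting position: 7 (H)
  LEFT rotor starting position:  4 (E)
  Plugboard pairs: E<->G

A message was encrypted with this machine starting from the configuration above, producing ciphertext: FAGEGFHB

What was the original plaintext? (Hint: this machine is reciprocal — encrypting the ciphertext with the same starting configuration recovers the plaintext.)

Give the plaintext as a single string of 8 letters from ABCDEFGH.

Char 1 ('F'): step: R->0, L->5 (L advanced); F->plug->F->R->F->L->D->refl->F->L'->B->R'->A->plug->A
Char 2 ('A'): step: R->1, L=5; A->plug->A->R->H->L->B->refl->E->L'->D->R'->G->plug->E
Char 3 ('G'): step: R->2, L=5; G->plug->E->R->A->L->A->refl->C->L'->G->R'->H->plug->H
Char 4 ('E'): step: R->3, L=5; E->plug->G->R->F->L->D->refl->F->L'->B->R'->E->plug->G
Char 5 ('G'): step: R->4, L=5; G->plug->E->R->F->L->D->refl->F->L'->B->R'->B->plug->B
Char 6 ('F'): step: R->5, L=5; F->plug->F->R->B->L->F->refl->D->L'->F->R'->B->plug->B
Char 7 ('H'): step: R->6, L=5; H->plug->H->R->H->L->B->refl->E->L'->D->R'->C->plug->C
Char 8 ('B'): step: R->7, L=5; B->plug->B->R->C->L->G->refl->H->L'->E->R'->F->plug->F

Answer: AEHGBBCF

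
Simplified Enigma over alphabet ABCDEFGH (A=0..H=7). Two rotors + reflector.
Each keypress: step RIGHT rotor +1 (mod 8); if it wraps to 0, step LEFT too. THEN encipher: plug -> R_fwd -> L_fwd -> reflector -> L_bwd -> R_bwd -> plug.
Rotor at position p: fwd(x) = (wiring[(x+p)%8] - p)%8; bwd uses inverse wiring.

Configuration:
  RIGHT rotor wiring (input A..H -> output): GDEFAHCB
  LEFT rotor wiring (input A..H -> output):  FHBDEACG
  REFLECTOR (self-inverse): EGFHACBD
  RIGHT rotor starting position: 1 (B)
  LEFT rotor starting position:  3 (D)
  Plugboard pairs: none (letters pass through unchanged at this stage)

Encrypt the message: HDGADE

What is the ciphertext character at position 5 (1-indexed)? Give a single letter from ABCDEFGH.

Char 1 ('H'): step: R->2, L=3; H->plug->H->R->B->L->B->refl->G->L'->H->R'->F->plug->F
Char 2 ('D'): step: R->3, L=3; D->plug->D->R->H->L->G->refl->B->L'->B->R'->H->plug->H
Char 3 ('G'): step: R->4, L=3; G->plug->G->R->A->L->A->refl->E->L'->G->R'->C->plug->C
Char 4 ('A'): step: R->5, L=3; A->plug->A->R->C->L->F->refl->C->L'->F->R'->B->plug->B
Char 5 ('D'): step: R->6, L=3; D->plug->D->R->F->L->C->refl->F->L'->C->R'->G->plug->G

G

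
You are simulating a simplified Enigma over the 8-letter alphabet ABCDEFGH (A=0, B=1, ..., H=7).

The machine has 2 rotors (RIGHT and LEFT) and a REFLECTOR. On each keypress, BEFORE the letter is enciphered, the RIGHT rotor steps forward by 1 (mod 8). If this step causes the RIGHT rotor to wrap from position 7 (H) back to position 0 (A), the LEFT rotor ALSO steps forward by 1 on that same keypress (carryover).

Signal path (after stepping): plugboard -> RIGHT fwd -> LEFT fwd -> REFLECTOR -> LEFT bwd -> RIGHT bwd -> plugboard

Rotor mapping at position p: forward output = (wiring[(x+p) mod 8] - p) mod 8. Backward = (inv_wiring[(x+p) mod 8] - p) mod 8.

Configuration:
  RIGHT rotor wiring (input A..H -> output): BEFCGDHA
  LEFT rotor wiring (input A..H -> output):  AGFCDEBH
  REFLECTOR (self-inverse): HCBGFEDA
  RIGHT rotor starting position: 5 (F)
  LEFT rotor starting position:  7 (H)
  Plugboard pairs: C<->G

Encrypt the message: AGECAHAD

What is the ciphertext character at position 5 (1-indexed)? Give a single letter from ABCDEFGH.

Char 1 ('A'): step: R->6, L=7; A->plug->A->R->B->L->B->refl->C->L'->H->R'->E->plug->E
Char 2 ('G'): step: R->7, L=7; G->plug->C->R->F->L->E->refl->F->L'->G->R'->D->plug->D
Char 3 ('E'): step: R->0, L->0 (L advanced); E->plug->E->R->G->L->B->refl->C->L'->D->R'->F->plug->F
Char 4 ('C'): step: R->1, L=0; C->plug->G->R->H->L->H->refl->A->L'->A->R'->H->plug->H
Char 5 ('A'): step: R->2, L=0; A->plug->A->R->D->L->C->refl->B->L'->G->R'->F->plug->F

F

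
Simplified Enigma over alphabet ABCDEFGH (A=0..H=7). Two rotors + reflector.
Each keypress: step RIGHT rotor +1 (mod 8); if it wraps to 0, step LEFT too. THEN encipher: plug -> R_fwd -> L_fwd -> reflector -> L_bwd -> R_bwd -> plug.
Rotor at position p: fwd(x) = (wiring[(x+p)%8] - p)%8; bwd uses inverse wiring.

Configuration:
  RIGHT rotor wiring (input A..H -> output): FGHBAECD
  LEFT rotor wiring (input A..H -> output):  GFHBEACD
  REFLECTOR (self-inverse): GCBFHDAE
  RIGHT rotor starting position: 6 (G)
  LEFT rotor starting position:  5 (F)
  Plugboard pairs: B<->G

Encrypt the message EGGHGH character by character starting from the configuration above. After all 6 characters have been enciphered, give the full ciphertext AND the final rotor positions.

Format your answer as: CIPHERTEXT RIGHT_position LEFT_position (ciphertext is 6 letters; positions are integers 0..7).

Answer: ABBGCE 4 6

Derivation:
Char 1 ('E'): step: R->7, L=5; E->plug->E->R->C->L->G->refl->A->L'->E->R'->A->plug->A
Char 2 ('G'): step: R->0, L->6 (L advanced); G->plug->B->R->G->L->G->refl->A->L'->C->R'->G->plug->B
Char 3 ('G'): step: R->1, L=6; G->plug->B->R->G->L->G->refl->A->L'->C->R'->G->plug->B
Char 4 ('H'): step: R->2, L=6; H->plug->H->R->E->L->B->refl->C->L'->H->R'->B->plug->G
Char 5 ('G'): step: R->3, L=6; G->plug->B->R->F->L->D->refl->F->L'->B->R'->C->plug->C
Char 6 ('H'): step: R->4, L=6; H->plug->H->R->F->L->D->refl->F->L'->B->R'->E->plug->E
Final: ciphertext=ABBGCE, RIGHT=4, LEFT=6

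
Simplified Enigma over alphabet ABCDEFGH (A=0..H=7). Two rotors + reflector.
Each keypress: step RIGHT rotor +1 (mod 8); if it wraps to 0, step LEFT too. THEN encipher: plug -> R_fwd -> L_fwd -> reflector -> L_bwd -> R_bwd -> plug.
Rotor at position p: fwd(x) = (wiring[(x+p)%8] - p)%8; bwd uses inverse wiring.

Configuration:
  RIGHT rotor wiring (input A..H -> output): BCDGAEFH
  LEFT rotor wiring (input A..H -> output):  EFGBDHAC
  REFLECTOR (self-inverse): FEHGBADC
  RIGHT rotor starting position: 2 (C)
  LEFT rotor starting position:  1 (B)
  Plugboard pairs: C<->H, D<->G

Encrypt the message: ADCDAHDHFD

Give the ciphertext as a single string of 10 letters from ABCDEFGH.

Char 1 ('A'): step: R->3, L=1; A->plug->A->R->D->L->C->refl->H->L'->F->R'->B->plug->B
Char 2 ('D'): step: R->4, L=1; D->plug->G->R->H->L->D->refl->G->L'->E->R'->A->plug->A
Char 3 ('C'): step: R->5, L=1; C->plug->H->R->D->L->C->refl->H->L'->F->R'->E->plug->E
Char 4 ('D'): step: R->6, L=1; D->plug->G->R->C->L->A->refl->F->L'->B->R'->B->plug->B
Char 5 ('A'): step: R->7, L=1; A->plug->A->R->A->L->E->refl->B->L'->G->R'->H->plug->C
Char 6 ('H'): step: R->0, L->2 (L advanced); H->plug->C->R->D->L->F->refl->A->L'->F->R'->G->plug->D
Char 7 ('D'): step: R->1, L=2; D->plug->G->R->G->L->C->refl->H->L'->B->R'->A->plug->A
Char 8 ('H'): step: R->2, L=2; H->plug->C->R->G->L->C->refl->H->L'->B->R'->A->plug->A
Char 9 ('F'): step: R->3, L=2; F->plug->F->R->G->L->C->refl->H->L'->B->R'->C->plug->H
Char 10 ('D'): step: R->4, L=2; D->plug->G->R->H->L->D->refl->G->L'->E->R'->A->plug->A

Answer: BAEBCDAAHA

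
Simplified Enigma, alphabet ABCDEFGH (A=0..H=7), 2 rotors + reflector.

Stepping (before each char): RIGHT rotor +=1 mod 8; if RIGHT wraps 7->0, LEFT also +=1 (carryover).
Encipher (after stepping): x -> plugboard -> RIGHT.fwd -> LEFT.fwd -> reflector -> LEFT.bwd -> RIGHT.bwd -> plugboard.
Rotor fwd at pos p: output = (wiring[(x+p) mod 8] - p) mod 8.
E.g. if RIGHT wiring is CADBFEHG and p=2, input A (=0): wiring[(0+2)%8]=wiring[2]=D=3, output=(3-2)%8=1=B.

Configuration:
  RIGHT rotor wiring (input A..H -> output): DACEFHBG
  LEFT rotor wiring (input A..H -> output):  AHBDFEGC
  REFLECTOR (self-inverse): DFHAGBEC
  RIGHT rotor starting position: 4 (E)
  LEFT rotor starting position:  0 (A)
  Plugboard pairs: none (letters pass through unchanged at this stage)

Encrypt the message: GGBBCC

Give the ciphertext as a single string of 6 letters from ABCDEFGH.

Answer: CHHAFA

Derivation:
Char 1 ('G'): step: R->5, L=0; G->plug->G->R->H->L->C->refl->H->L'->B->R'->C->plug->C
Char 2 ('G'): step: R->6, L=0; G->plug->G->R->H->L->C->refl->H->L'->B->R'->H->plug->H
Char 3 ('B'): step: R->7, L=0; B->plug->B->R->E->L->F->refl->B->L'->C->R'->H->plug->H
Char 4 ('B'): step: R->0, L->1 (L advanced); B->plug->B->R->A->L->G->refl->E->L'->D->R'->A->plug->A
Char 5 ('C'): step: R->1, L=1; C->plug->C->R->D->L->E->refl->G->L'->A->R'->F->plug->F
Char 6 ('C'): step: R->2, L=1; C->plug->C->R->D->L->E->refl->G->L'->A->R'->A->plug->A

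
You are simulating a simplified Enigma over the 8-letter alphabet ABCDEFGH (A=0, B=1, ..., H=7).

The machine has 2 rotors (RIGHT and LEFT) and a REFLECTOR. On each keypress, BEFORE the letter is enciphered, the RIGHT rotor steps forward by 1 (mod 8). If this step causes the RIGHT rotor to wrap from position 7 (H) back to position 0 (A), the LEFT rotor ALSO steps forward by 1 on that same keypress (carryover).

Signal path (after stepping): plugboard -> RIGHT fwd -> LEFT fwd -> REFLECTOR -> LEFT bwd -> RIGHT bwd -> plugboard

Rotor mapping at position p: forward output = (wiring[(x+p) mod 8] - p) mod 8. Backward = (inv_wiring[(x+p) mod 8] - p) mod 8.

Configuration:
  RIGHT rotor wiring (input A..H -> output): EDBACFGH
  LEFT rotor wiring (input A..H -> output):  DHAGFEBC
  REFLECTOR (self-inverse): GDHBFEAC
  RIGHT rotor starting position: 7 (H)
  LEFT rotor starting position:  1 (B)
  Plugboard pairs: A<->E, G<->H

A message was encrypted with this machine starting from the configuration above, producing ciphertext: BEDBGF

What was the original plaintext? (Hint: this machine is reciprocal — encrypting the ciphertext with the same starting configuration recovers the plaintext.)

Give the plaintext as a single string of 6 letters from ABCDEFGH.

Answer: EHAFDH

Derivation:
Char 1 ('B'): step: R->0, L->2 (L advanced); B->plug->B->R->D->L->C->refl->H->L'->E->R'->A->plug->E
Char 2 ('E'): step: R->1, L=2; E->plug->A->R->C->L->D->refl->B->L'->G->R'->G->plug->H
Char 3 ('D'): step: R->2, L=2; D->plug->D->R->D->L->C->refl->H->L'->E->R'->E->plug->A
Char 4 ('B'): step: R->3, L=2; B->plug->B->R->H->L->F->refl->E->L'->B->R'->F->plug->F
Char 5 ('G'): step: R->4, L=2; G->plug->H->R->E->L->H->refl->C->L'->D->R'->D->plug->D
Char 6 ('F'): step: R->5, L=2; F->plug->F->R->E->L->H->refl->C->L'->D->R'->G->plug->H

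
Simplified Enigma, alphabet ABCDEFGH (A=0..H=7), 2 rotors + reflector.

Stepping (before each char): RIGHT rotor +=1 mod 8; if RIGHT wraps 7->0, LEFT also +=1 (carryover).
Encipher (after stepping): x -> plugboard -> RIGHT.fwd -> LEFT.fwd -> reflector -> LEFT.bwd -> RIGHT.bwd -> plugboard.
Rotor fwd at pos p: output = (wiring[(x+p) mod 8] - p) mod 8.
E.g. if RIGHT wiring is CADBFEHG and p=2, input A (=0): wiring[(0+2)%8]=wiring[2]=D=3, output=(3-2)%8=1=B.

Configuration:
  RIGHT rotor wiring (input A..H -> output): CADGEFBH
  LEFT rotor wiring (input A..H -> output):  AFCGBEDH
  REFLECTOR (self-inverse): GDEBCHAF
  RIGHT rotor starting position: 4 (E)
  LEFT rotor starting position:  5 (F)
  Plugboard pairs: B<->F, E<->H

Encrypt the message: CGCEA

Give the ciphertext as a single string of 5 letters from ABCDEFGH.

Char 1 ('C'): step: R->5, L=5; C->plug->C->R->C->L->C->refl->E->L'->H->R'->H->plug->E
Char 2 ('G'): step: R->6, L=5; G->plug->G->R->G->L->B->refl->D->L'->D->R'->A->plug->A
Char 3 ('C'): step: R->7, L=5; C->plug->C->R->B->L->G->refl->A->L'->E->R'->D->plug->D
Char 4 ('E'): step: R->0, L->6 (L advanced); E->plug->H->R->H->L->G->refl->A->L'->F->R'->F->plug->B
Char 5 ('A'): step: R->1, L=6; A->plug->A->R->H->L->G->refl->A->L'->F->R'->C->plug->C

Answer: EADBC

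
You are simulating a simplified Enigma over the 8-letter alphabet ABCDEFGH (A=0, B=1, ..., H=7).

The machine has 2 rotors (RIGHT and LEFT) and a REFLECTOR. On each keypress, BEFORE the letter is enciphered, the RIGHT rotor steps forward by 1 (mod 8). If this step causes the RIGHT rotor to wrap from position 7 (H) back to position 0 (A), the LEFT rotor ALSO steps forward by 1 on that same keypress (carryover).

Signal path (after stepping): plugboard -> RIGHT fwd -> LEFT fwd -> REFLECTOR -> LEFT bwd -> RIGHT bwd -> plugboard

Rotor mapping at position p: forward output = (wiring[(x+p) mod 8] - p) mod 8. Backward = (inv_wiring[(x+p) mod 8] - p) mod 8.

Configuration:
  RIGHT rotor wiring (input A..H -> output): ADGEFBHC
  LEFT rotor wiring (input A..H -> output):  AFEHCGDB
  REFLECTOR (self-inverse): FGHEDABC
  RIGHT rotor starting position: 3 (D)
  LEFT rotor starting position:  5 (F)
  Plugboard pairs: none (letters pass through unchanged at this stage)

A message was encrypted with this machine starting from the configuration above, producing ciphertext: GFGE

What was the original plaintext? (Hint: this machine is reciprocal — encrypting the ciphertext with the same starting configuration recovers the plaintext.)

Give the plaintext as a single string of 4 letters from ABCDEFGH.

Answer: CHBF

Derivation:
Char 1 ('G'): step: R->4, L=5; G->plug->G->R->C->L->E->refl->D->L'->D->R'->C->plug->C
Char 2 ('F'): step: R->5, L=5; F->plug->F->R->B->L->G->refl->B->L'->A->R'->H->plug->H
Char 3 ('G'): step: R->6, L=5; G->plug->G->R->H->L->F->refl->A->L'->E->R'->B->plug->B
Char 4 ('E'): step: R->7, L=5; E->plug->E->R->F->L->H->refl->C->L'->G->R'->F->plug->F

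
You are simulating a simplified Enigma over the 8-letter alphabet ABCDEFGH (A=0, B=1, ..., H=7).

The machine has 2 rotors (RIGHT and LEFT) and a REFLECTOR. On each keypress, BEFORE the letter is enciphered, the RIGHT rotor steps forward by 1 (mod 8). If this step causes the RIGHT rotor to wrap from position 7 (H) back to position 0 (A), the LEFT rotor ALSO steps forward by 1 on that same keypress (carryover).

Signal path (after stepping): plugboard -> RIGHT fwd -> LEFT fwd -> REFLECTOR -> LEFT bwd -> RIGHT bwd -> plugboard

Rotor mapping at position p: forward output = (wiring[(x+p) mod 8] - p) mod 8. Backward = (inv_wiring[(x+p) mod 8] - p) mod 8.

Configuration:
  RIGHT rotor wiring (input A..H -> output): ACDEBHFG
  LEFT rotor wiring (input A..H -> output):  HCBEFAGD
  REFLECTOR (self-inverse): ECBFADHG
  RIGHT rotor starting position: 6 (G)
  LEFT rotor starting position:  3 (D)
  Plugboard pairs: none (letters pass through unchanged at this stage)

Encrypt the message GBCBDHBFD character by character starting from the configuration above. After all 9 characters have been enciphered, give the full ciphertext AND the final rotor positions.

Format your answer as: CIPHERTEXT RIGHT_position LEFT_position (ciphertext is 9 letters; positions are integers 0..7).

Char 1 ('G'): step: R->7, L=3; G->plug->G->R->A->L->B->refl->C->L'->B->R'->B->plug->B
Char 2 ('B'): step: R->0, L->4 (L advanced); B->plug->B->R->C->L->C->refl->B->L'->A->R'->A->plug->A
Char 3 ('C'): step: R->1, L=4; C->plug->C->R->D->L->H->refl->G->L'->F->R'->G->plug->G
Char 4 ('B'): step: R->2, L=4; B->plug->B->R->C->L->C->refl->B->L'->A->R'->H->plug->H
Char 5 ('D'): step: R->3, L=4; D->plug->D->R->C->L->C->refl->B->L'->A->R'->H->plug->H
Char 6 ('H'): step: R->4, L=4; H->plug->H->R->A->L->B->refl->C->L'->C->R'->D->plug->D
Char 7 ('B'): step: R->5, L=4; B->plug->B->R->A->L->B->refl->C->L'->C->R'->A->plug->A
Char 8 ('F'): step: R->6, L=4; F->plug->F->R->G->L->F->refl->D->L'->E->R'->D->plug->D
Char 9 ('D'): step: R->7, L=4; D->plug->D->R->E->L->D->refl->F->L'->G->R'->H->plug->H
Final: ciphertext=BAGHHDADH, RIGHT=7, LEFT=4

Answer: BAGHHDADH 7 4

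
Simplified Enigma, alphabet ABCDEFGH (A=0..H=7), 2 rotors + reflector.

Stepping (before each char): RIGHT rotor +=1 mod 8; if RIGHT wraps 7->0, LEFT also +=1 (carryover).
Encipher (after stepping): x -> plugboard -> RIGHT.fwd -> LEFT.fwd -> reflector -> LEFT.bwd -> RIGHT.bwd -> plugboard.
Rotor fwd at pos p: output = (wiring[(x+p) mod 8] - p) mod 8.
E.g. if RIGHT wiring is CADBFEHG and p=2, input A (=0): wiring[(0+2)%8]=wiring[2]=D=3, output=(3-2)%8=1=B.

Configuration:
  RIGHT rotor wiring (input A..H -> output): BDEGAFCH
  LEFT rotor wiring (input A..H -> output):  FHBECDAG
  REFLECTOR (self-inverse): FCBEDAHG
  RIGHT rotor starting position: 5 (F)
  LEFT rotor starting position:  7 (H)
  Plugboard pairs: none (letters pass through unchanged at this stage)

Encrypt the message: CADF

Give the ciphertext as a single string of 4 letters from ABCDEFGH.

Char 1 ('C'): step: R->6, L=7; C->plug->C->R->D->L->C->refl->B->L'->H->R'->H->plug->H
Char 2 ('A'): step: R->7, L=7; A->plug->A->R->A->L->H->refl->G->L'->B->R'->F->plug->F
Char 3 ('D'): step: R->0, L->0 (L advanced); D->plug->D->R->G->L->A->refl->F->L'->A->R'->E->plug->E
Char 4 ('F'): step: R->1, L=0; F->plug->F->R->B->L->H->refl->G->L'->H->R'->D->plug->D

Answer: HFED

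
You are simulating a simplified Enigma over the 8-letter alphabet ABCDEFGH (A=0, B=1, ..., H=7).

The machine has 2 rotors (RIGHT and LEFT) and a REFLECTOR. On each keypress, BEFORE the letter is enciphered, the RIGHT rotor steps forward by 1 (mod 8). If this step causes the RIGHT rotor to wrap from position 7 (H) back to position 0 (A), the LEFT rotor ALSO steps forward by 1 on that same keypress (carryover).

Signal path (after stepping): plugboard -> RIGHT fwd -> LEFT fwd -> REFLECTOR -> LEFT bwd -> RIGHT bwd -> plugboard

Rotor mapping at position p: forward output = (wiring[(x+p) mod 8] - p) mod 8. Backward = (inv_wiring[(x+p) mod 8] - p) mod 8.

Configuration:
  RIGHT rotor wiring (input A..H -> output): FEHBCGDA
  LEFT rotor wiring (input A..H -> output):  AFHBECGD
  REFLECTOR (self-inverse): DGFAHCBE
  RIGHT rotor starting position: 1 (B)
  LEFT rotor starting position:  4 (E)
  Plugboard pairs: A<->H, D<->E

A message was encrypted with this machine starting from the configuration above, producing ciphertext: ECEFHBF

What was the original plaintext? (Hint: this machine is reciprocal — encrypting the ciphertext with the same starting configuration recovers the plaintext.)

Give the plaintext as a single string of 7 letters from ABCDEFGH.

Answer: GAGDDEC

Derivation:
Char 1 ('E'): step: R->2, L=4; E->plug->D->R->E->L->E->refl->H->L'->D->R'->G->plug->G
Char 2 ('C'): step: R->3, L=4; C->plug->C->R->D->L->H->refl->E->L'->E->R'->H->plug->A
Char 3 ('E'): step: R->4, L=4; E->plug->D->R->E->L->E->refl->H->L'->D->R'->G->plug->G
Char 4 ('F'): step: R->5, L=4; F->plug->F->R->C->L->C->refl->F->L'->H->R'->E->plug->D
Char 5 ('H'): step: R->6, L=4; H->plug->A->R->F->L->B->refl->G->L'->B->R'->E->plug->D
Char 6 ('B'): step: R->7, L=4; B->plug->B->R->G->L->D->refl->A->L'->A->R'->D->plug->E
Char 7 ('F'): step: R->0, L->5 (L advanced); F->plug->F->R->G->L->E->refl->H->L'->H->R'->C->plug->C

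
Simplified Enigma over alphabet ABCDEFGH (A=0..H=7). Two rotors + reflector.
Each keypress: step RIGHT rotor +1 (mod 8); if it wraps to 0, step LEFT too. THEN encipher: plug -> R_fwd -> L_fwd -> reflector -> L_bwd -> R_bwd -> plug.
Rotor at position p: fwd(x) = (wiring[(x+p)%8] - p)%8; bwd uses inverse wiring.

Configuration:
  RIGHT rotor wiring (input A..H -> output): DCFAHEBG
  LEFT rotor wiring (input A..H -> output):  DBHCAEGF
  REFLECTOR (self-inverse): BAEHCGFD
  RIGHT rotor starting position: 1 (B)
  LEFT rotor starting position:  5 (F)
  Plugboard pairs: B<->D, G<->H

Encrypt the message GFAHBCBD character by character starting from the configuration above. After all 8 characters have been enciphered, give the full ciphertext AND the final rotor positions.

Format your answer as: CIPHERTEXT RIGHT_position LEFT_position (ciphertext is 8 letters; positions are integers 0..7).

Char 1 ('G'): step: R->2, L=5; G->plug->H->R->A->L->H->refl->D->L'->H->R'->E->plug->E
Char 2 ('F'): step: R->3, L=5; F->plug->F->R->A->L->H->refl->D->L'->H->R'->G->plug->H
Char 3 ('A'): step: R->4, L=5; A->plug->A->R->D->L->G->refl->F->L'->G->R'->F->plug->F
Char 4 ('H'): step: R->5, L=5; H->plug->G->R->D->L->G->refl->F->L'->G->R'->D->plug->B
Char 5 ('B'): step: R->6, L=5; B->plug->D->R->E->L->E->refl->C->L'->F->R'->C->plug->C
Char 6 ('C'): step: R->7, L=5; C->plug->C->R->D->L->G->refl->F->L'->G->R'->D->plug->B
Char 7 ('B'): step: R->0, L->6 (L advanced); B->plug->D->R->A->L->A->refl->B->L'->E->R'->F->plug->F
Char 8 ('D'): step: R->1, L=6; D->plug->B->R->E->L->B->refl->A->L'->A->R'->F->plug->F
Final: ciphertext=EHFBCBFF, RIGHT=1, LEFT=6

Answer: EHFBCBFF 1 6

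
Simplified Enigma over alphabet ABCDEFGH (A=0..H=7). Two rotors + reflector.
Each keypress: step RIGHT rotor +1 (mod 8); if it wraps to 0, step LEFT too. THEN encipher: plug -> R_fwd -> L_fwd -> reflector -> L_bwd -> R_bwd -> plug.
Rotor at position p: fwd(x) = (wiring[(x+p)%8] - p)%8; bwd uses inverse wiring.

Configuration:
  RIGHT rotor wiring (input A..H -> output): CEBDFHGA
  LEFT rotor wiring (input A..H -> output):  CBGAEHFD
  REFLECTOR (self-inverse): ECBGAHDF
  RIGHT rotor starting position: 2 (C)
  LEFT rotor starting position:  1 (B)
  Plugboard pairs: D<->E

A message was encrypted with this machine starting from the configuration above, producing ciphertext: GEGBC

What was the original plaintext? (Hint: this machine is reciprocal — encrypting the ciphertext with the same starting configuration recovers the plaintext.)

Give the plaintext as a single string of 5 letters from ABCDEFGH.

Char 1 ('G'): step: R->3, L=1; G->plug->G->R->B->L->F->refl->H->L'->C->R'->B->plug->B
Char 2 ('E'): step: R->4, L=1; E->plug->D->R->E->L->G->refl->D->L'->D->R'->B->plug->B
Char 3 ('G'): step: R->5, L=1; G->plug->G->R->G->L->C->refl->B->L'->H->R'->E->plug->D
Char 4 ('B'): step: R->6, L=1; B->plug->B->R->C->L->H->refl->F->L'->B->R'->H->plug->H
Char 5 ('C'): step: R->7, L=1; C->plug->C->R->F->L->E->refl->A->L'->A->R'->G->plug->G

Answer: BBDHG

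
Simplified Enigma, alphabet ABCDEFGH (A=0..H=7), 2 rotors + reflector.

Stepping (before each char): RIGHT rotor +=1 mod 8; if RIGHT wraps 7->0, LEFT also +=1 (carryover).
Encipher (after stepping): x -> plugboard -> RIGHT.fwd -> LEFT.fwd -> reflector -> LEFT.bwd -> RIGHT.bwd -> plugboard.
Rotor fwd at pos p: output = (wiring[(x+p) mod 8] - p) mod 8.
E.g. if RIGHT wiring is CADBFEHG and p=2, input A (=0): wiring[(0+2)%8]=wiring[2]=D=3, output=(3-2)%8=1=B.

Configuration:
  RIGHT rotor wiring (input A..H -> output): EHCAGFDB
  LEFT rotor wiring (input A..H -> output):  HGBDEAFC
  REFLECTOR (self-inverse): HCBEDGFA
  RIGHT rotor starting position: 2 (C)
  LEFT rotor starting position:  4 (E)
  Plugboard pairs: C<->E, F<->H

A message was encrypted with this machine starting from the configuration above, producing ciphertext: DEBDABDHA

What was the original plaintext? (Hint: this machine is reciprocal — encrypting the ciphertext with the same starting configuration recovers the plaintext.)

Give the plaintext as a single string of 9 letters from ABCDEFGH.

Answer: FCGCBFGCD

Derivation:
Char 1 ('D'): step: R->3, L=4; D->plug->D->R->A->L->A->refl->H->L'->H->R'->H->plug->F
Char 2 ('E'): step: R->4, L=4; E->plug->C->R->H->L->H->refl->A->L'->A->R'->E->plug->C
Char 3 ('B'): step: R->5, L=4; B->plug->B->R->G->L->F->refl->G->L'->D->R'->G->plug->G
Char 4 ('D'): step: R->6, L=4; D->plug->D->R->B->L->E->refl->D->L'->E->R'->E->plug->C
Char 5 ('A'): step: R->7, L=4; A->plug->A->R->C->L->B->refl->C->L'->F->R'->B->plug->B
Char 6 ('B'): step: R->0, L->5 (L advanced); B->plug->B->R->H->L->H->refl->A->L'->B->R'->H->plug->F
Char 7 ('D'): step: R->1, L=5; D->plug->D->R->F->L->E->refl->D->L'->A->R'->G->plug->G
Char 8 ('H'): step: R->2, L=5; H->plug->F->R->H->L->H->refl->A->L'->B->R'->E->plug->C
Char 9 ('A'): step: R->3, L=5; A->plug->A->R->F->L->E->refl->D->L'->A->R'->D->plug->D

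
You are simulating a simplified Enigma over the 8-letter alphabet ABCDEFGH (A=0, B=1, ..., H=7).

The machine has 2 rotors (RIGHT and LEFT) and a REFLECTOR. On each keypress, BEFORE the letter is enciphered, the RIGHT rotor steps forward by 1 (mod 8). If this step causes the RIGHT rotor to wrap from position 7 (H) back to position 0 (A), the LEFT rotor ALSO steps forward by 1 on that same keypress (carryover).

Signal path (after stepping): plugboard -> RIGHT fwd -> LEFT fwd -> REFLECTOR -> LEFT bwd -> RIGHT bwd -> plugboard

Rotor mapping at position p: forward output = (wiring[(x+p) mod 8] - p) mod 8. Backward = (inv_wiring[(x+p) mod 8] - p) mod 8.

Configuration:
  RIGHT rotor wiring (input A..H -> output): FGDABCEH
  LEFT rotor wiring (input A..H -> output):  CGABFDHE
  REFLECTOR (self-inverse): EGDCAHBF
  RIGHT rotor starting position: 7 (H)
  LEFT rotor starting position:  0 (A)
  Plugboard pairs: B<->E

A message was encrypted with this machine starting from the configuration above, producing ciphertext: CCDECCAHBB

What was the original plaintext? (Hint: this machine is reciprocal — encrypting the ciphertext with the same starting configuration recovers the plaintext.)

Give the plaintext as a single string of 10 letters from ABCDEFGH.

Char 1 ('C'): step: R->0, L->1 (L advanced); C->plug->C->R->D->L->E->refl->A->L'->C->R'->F->plug->F
Char 2 ('C'): step: R->1, L=1; C->plug->C->R->H->L->B->refl->G->L'->F->R'->A->plug->A
Char 3 ('D'): step: R->2, L=1; D->plug->D->R->A->L->F->refl->H->L'->B->R'->A->plug->A
Char 4 ('E'): step: R->3, L=1; E->plug->B->R->G->L->D->refl->C->L'->E->R'->E->plug->B
Char 5 ('C'): step: R->4, L=1; C->plug->C->R->A->L->F->refl->H->L'->B->R'->E->plug->B
Char 6 ('C'): step: R->5, L=1; C->plug->C->R->C->L->A->refl->E->L'->D->R'->G->plug->G
Char 7 ('A'): step: R->6, L=1; A->plug->A->R->G->L->D->refl->C->L'->E->R'->H->plug->H
Char 8 ('H'): step: R->7, L=1; H->plug->H->R->F->L->G->refl->B->L'->H->R'->C->plug->C
Char 9 ('B'): step: R->0, L->2 (L advanced); B->plug->E->R->B->L->H->refl->F->L'->E->R'->G->plug->G
Char 10 ('B'): step: R->1, L=2; B->plug->E->R->B->L->H->refl->F->L'->E->R'->H->plug->H

Answer: FAABBGHCGH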